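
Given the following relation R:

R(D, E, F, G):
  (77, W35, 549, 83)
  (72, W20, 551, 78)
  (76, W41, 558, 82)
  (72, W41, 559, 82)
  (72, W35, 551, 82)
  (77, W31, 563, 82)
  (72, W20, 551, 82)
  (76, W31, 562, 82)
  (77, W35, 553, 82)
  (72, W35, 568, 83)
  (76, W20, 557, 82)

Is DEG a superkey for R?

All 11 rows have distinct DEG values, so DEG → (all attributes) holds and DEG is a superkey.

Yes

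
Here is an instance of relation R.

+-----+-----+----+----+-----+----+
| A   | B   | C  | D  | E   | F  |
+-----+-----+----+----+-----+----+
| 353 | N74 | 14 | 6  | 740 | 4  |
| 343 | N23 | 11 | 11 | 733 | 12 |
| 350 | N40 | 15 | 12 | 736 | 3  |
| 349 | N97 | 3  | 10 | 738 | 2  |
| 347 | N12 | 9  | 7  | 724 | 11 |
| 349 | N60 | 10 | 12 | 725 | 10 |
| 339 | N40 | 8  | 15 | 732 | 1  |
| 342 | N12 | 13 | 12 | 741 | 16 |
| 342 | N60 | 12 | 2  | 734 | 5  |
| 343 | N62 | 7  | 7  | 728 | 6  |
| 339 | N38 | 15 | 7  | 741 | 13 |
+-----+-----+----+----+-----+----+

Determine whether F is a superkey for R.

Yes

All 11 rows have distinct F values, so F → (all attributes) holds and F is a superkey.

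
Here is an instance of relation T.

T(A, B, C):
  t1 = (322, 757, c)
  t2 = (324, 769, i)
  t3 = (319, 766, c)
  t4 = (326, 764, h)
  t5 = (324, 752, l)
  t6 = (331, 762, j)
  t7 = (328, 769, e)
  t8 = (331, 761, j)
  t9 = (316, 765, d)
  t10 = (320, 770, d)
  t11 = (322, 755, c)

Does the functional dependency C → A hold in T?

C=c: rows 1, 3, 11 → A takes values {322, 319} — violation
C=i: row 2 → A = 324 ✓
C=h: row 4 → A = 326 ✓
C=l: row 5 → A = 324 ✓
C=j: rows 6, 8 → A = 331, 331 ✓
C=e: row 7 → A = 328 ✓
C=d: rows 9, 10 → A takes values {316, 320} — violation
Two rows agree on C but differ on A, so C → A does not hold.

No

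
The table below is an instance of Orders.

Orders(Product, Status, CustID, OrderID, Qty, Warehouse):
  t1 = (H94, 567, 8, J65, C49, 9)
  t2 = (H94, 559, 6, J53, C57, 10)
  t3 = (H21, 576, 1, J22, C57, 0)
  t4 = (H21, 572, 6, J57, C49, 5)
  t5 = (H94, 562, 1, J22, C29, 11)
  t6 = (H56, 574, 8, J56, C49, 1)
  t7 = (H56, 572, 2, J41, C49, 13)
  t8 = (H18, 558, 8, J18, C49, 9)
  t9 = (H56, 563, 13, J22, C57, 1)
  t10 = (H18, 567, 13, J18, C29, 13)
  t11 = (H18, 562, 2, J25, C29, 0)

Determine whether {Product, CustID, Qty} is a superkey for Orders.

Yes

All 11 rows have distinct {Product, CustID, Qty} values, so {Product, CustID, Qty} → (all attributes) holds and {Product, CustID, Qty} is a superkey.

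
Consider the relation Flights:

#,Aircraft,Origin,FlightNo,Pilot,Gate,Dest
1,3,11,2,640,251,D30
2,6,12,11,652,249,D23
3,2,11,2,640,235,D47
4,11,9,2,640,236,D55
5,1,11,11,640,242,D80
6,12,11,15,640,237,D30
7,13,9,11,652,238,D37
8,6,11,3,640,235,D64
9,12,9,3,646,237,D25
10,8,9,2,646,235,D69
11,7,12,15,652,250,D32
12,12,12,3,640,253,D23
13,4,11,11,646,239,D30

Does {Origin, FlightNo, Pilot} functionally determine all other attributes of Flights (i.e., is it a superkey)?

Rows 1 and 3 have the same {Origin, FlightNo, Pilot} value (Origin=11, FlightNo=2, Pilot=640) but are distinct tuples, so {Origin, FlightNo, Pilot} does not determine every attribute — not a superkey.

No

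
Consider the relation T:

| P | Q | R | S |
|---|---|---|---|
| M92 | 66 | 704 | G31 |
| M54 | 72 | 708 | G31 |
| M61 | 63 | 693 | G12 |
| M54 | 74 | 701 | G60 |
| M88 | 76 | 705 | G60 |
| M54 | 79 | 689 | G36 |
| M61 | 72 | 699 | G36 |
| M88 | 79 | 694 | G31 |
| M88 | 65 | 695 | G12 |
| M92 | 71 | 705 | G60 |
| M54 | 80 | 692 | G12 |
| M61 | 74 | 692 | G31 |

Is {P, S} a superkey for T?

Yes

All 12 rows have distinct {P, S} values, so {P, S} → (all attributes) holds and {P, S} is a superkey.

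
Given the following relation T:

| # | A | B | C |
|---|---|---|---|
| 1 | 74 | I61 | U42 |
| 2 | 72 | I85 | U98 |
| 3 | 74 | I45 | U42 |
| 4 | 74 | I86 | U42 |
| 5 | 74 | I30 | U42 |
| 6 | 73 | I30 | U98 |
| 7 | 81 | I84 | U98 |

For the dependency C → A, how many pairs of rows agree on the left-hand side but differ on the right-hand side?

3

C=U42: all 4 rows agree on A — 0 pairs.
C=U98: violating pairs (2,6), (2,7), (6,7) — 3 pairs.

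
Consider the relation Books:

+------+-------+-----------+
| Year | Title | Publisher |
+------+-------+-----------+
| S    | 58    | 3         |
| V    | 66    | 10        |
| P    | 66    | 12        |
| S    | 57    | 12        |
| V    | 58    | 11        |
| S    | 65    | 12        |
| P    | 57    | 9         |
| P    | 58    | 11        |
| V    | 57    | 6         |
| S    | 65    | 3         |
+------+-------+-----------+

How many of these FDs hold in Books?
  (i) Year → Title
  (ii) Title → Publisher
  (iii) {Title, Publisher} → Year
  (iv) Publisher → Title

(i) Year → Title: Year=S: 4 rows → Title takes values {58, 57, 65} — violation; Year=V: 3 rows → Title takes values {66, 58, 57} — violation; Year=P: 3 rows → Title takes values {66, 57, 58} — violation — fails.
(ii) Title → Publisher: Title=58: 3 rows → Publisher takes values {3, 11} — violation; Title=66: 2 rows → Publisher takes values {10, 12} — violation; Title=57: 3 rows → Publisher takes values {12, 9, 6} — violation; Title=65: 2 rows → Publisher takes values {12, 3} — violation — fails.
(iii) {Title, Publisher} → Year: (Title=58, Publisher=11): 2 rows → Year takes values {V, P} — violation — fails.
(iv) Publisher → Title: Publisher=3: 2 rows → Title takes values {58, 65} — violation; Publisher=12: 3 rows → Title takes values {66, 57, 65} — violation — fails.
None of the 4 dependencies hold.

0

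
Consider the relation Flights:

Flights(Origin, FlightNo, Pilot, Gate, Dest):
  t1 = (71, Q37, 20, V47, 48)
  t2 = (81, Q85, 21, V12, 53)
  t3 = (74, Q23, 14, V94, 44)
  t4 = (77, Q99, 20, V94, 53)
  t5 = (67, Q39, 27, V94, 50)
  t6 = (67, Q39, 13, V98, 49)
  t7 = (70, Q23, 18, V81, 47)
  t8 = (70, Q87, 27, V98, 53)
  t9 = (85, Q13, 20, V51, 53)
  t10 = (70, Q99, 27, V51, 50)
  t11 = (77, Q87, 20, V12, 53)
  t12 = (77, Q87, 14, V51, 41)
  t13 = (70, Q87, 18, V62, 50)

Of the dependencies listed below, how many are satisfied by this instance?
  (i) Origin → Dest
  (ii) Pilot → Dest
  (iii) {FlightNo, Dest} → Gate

(i) Origin → Dest: Origin=77: rows 4, 11, 12 → Dest takes values {53, 41} — violation; Origin=67: rows 5, 6 → Dest takes values {50, 49} — violation; Origin=70: rows 7, 8, 10, 13 → Dest takes values {47, 53, 50} — violation — fails.
(ii) Pilot → Dest: Pilot=20: rows 1, 4, 9, 11 → Dest takes values {48, 53} — violation; Pilot=14: rows 3, 12 → Dest takes values {44, 41} — violation; Pilot=27: rows 5, 8, 10 → Dest takes values {50, 53} — violation; Pilot=18: rows 7, 13 → Dest takes values {47, 50} — violation — fails.
(iii) {FlightNo, Dest} → Gate: (FlightNo=Q87, Dest=53): rows 8, 11 → Gate takes values {V98, V12} — violation — fails.
None of the 3 dependencies hold.

0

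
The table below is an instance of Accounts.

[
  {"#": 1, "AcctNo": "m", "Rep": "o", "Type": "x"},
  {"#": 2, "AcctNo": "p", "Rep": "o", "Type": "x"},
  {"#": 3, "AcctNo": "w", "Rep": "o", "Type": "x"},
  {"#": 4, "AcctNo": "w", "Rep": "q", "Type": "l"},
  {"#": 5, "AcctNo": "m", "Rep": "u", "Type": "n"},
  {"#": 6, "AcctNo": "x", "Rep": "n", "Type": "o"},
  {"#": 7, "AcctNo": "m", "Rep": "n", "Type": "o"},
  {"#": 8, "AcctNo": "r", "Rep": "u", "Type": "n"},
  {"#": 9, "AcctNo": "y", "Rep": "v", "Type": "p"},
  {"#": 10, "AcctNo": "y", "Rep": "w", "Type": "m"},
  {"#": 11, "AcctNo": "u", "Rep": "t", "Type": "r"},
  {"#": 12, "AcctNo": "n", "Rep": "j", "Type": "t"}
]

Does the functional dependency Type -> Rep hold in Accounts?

Type=x: rows 1, 2, 3 → Rep = o, o, o ✓
Type=l: row 4 → Rep = q ✓
Type=n: rows 5, 8 → Rep = u, u ✓
Type=o: rows 6, 7 → Rep = n, n ✓
Type=p: row 9 → Rep = v ✓
Type=m: row 10 → Rep = w ✓
Type=r: row 11 → Rep = t ✓
Type=t: row 12 → Rep = j ✓
Every Type value is associated with a single Rep value, so Type -> Rep holds.

Yes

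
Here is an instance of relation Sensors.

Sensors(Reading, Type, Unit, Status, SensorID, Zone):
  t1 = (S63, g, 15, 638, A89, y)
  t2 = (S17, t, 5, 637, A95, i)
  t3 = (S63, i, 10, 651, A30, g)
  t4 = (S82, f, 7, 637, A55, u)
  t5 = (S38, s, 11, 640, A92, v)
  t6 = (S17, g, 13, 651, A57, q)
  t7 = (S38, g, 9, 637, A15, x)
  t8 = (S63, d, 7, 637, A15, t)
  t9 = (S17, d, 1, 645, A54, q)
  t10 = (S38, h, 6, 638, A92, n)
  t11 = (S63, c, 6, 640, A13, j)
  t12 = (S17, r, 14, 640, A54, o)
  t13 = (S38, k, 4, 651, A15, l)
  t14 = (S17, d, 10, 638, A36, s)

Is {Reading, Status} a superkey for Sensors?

All 14 rows have distinct {Reading, Status} values, so {Reading, Status} → (all attributes) holds and {Reading, Status} is a superkey.

Yes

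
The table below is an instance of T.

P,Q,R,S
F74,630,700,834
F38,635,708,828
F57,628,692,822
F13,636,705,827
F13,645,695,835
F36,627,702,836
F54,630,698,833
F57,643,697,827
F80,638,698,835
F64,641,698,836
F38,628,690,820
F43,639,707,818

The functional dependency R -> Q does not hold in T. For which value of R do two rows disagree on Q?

698

R=700: 1 row → Q = 630 ✓
R=708: 1 row → Q = 635 ✓
R=692: 1 row → Q = 628 ✓
R=705: 1 row → Q = 636 ✓
R=695: 1 row → Q = 645 ✓
R=702: 1 row → Q = 627 ✓
R=698: 3 rows → Q takes values {630, 638, 641} — violation
R=697: 1 row → Q = 643 ✓
R=690: 1 row → Q = 628 ✓
R=707: 1 row → Q = 639 ✓
The only R value with inconsistent Q is R=698.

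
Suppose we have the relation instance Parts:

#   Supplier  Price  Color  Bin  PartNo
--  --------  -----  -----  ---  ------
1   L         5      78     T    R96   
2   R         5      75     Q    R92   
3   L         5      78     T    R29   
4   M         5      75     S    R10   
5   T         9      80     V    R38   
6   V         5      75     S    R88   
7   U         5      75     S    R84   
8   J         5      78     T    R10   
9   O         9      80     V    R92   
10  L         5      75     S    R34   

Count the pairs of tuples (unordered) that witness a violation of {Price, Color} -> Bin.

(Price=5, Color=78): all 3 rows agree on Bin — 0 pairs.
(Price=5, Color=75): violating pairs (2,4), (2,6), (2,7), (2,10) — 4 pairs.
(Price=9, Color=80): all 2 rows agree on Bin — 0 pairs.

4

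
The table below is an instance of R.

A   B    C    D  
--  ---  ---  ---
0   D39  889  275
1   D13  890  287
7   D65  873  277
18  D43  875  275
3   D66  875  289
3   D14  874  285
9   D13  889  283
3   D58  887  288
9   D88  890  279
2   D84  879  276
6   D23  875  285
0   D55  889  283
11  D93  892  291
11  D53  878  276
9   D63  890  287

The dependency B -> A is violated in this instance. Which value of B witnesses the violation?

D13

B=D39: 1 row → A = 0 ✓
B=D13: 2 rows → A takes values {1, 9} — violation
B=D65: 1 row → A = 7 ✓
B=D43: 1 row → A = 18 ✓
B=D66: 1 row → A = 3 ✓
B=D14: 1 row → A = 3 ✓
B=D58: 1 row → A = 3 ✓
B=D88: 1 row → A = 9 ✓
B=D84: 1 row → A = 2 ✓
B=D23: 1 row → A = 6 ✓
B=D55: 1 row → A = 0 ✓
B=D93: 1 row → A = 11 ✓
B=D53: 1 row → A = 11 ✓
B=D63: 1 row → A = 9 ✓
The only B value with inconsistent A is B=D13.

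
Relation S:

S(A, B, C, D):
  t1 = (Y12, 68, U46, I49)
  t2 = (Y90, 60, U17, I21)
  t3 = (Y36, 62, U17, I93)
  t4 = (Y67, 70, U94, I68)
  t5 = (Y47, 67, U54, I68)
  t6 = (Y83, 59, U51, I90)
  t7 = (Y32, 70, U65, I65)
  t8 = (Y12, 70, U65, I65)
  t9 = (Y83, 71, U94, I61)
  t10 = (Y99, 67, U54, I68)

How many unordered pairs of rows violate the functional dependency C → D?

2

C=U17: violating pairs (2,3) — 1 pair.
C=U94: violating pairs (4,9) — 1 pair.
C=U54: all 2 rows agree on D — 0 pairs.
C=U65: all 2 rows agree on D — 0 pairs.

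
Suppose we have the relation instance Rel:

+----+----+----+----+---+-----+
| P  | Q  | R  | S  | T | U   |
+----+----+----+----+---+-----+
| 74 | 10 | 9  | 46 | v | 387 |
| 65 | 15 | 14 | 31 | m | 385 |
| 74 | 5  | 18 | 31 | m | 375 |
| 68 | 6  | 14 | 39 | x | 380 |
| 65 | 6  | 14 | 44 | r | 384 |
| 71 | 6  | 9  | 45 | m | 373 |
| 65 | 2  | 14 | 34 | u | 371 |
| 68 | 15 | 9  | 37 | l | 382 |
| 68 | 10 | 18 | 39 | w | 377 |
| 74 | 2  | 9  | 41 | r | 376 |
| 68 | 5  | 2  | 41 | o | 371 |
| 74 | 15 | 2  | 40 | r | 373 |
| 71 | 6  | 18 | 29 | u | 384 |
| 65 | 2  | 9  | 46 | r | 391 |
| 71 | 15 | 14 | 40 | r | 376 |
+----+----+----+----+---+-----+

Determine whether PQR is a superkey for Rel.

All 15 rows have distinct PQR values, so PQR → (all attributes) holds and PQR is a superkey.

Yes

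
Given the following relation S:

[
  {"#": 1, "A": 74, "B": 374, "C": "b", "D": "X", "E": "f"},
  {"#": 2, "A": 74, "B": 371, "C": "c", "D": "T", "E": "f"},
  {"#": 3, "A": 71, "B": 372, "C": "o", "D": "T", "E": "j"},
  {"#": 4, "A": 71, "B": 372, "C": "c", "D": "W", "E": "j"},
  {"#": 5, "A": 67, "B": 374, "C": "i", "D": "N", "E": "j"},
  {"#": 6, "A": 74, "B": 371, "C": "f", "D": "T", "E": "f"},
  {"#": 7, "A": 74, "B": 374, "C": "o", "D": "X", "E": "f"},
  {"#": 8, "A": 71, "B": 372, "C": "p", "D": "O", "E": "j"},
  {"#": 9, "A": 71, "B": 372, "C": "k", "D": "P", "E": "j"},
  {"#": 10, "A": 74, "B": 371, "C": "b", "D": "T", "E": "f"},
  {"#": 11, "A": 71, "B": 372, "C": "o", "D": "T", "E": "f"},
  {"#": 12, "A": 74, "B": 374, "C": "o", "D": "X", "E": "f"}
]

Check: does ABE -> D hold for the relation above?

No

(A=74, B=374, E=f): rows 1, 7, 12 → D = X, X, X ✓
(A=74, B=371, E=f): rows 2, 6, 10 → D = T, T, T ✓
(A=71, B=372, E=j): rows 3, 4, 8, 9 → D takes values {T, W, O, P} — violation
(A=67, B=374, E=j): row 5 → D = N ✓
(A=71, B=372, E=f): row 11 → D = T ✓
Two rows agree on ABE but differ on D, so ABE -> D does not hold.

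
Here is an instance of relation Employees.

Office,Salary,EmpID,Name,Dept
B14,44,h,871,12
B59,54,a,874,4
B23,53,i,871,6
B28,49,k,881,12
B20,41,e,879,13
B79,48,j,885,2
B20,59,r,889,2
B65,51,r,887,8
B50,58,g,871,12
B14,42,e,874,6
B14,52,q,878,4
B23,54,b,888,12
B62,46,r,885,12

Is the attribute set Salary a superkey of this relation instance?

Two distinct rows share Salary=54, so Salary does not determine every attribute — not a superkey.

No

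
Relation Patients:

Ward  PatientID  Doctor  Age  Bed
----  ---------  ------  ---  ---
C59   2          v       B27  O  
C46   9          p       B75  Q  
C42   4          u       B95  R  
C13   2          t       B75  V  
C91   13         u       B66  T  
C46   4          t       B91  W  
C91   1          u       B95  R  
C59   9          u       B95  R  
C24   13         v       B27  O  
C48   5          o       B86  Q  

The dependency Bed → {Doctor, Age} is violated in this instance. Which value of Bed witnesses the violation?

Q

Bed=O: 2 rows → {Doctor,Age} = (v, B27), (v, B27) ✓
Bed=Q: 2 rows → {Doctor,Age} takes values {(p, B75), (o, B86)} — violation
Bed=R: 3 rows → {Doctor,Age} = (u, B95), (u, B95), (u, B95) ✓
Bed=V: 1 row → {Doctor,Age} = (t, B75) ✓
Bed=T: 1 row → {Doctor,Age} = (u, B66) ✓
Bed=W: 1 row → {Doctor,Age} = (t, B91) ✓
The only Bed value with inconsistent RHS is Bed=Q.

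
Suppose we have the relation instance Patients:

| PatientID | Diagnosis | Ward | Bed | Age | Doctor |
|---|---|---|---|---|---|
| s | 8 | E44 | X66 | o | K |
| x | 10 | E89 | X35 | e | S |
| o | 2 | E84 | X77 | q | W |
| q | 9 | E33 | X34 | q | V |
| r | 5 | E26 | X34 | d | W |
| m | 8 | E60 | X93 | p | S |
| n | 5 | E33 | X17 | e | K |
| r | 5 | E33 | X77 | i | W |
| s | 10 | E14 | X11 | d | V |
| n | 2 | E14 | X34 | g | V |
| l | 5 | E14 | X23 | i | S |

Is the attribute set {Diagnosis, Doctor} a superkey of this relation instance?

No

Two distinct rows share (Diagnosis=5, Doctor=W), so {Diagnosis, Doctor} does not determine every attribute — not a superkey.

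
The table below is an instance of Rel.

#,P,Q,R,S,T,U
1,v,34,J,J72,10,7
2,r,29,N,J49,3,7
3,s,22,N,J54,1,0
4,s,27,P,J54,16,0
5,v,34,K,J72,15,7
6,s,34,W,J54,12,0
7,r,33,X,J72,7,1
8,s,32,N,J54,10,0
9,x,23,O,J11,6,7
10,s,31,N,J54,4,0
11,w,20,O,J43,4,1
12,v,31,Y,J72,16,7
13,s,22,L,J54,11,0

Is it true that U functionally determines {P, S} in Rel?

U=7: rows 1, 2, 5, 9, 12 → {P,S} takes values {(v, J72), (r, J49), (x, J11)} — violation
U=0: rows 3, 4, 6, 8, 10, 13 → {P,S} = (s, J54), (s, J54), (s, J54), (s, J54), (s, J54), (s, J54) ✓
U=1: rows 7, 11 → {P,S} takes values {(r, J72), (w, J43)} — violation
Two rows agree on U but differ on {P, S}, so U -> {P, S} does not hold.

No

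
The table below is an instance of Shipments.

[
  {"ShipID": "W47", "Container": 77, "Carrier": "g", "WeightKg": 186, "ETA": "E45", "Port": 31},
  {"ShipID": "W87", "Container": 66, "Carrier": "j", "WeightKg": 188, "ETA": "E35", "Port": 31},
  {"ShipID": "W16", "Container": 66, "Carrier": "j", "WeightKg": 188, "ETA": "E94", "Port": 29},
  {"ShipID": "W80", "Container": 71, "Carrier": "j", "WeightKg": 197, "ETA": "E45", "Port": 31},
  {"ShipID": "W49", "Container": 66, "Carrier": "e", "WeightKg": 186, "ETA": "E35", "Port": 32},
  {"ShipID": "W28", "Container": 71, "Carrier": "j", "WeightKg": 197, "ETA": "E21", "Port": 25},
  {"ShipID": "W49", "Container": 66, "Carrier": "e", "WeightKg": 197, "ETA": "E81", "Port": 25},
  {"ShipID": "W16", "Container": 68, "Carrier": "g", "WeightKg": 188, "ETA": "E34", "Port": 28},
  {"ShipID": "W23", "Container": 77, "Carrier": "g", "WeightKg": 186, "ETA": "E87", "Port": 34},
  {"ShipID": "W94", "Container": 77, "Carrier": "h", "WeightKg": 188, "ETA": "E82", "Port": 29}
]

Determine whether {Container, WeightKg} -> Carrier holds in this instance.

Yes

(Container=77, WeightKg=186): 2 rows → Carrier = g, g ✓
(Container=66, WeightKg=188): 2 rows → Carrier = j, j ✓
(Container=71, WeightKg=197): 2 rows → Carrier = j, j ✓
(Container=66, WeightKg=186): 1 row → Carrier = e ✓
(Container=66, WeightKg=197): 1 row → Carrier = e ✓
(Container=68, WeightKg=188): 1 row → Carrier = g ✓
(Container=77, WeightKg=188): 1 row → Carrier = h ✓
Every {Container, WeightKg} value is associated with a single Carrier value, so {Container, WeightKg} -> Carrier holds.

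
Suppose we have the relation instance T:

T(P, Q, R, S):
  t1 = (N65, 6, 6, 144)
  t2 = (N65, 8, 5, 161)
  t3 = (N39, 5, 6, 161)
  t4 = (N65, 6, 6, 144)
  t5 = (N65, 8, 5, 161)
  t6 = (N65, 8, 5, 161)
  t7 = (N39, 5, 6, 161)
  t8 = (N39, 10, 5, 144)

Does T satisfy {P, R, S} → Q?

Yes

(P=N65, R=6, S=144): rows 1, 4 → Q = 6, 6 ✓
(P=N65, R=5, S=161): rows 2, 5, 6 → Q = 8, 8, 8 ✓
(P=N39, R=6, S=161): rows 3, 7 → Q = 5, 5 ✓
(P=N39, R=5, S=144): row 8 → Q = 10 ✓
Every {P, R, S} value is associated with a single Q value, so {P, R, S} → Q holds.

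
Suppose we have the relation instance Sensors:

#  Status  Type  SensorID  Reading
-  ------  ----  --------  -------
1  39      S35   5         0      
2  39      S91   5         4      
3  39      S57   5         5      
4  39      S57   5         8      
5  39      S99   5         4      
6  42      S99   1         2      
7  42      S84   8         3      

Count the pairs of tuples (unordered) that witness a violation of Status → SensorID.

Status=39: all 5 rows agree on SensorID — 0 pairs.
Status=42: violating pairs (6,7) — 1 pair.

1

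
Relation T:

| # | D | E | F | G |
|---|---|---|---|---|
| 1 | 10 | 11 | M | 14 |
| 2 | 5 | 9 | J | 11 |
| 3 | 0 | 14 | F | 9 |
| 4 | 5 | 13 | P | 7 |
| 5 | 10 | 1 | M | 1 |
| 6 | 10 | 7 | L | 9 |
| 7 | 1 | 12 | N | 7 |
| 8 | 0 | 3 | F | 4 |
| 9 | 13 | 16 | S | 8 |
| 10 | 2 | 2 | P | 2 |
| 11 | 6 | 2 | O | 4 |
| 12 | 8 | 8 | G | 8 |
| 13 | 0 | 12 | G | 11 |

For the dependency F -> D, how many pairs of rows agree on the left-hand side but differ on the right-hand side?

2

F=M: all 2 rows agree on D — 0 pairs.
F=F: all 2 rows agree on D — 0 pairs.
F=P: violating pairs (4,10) — 1 pair.
F=G: violating pairs (12,13) — 1 pair.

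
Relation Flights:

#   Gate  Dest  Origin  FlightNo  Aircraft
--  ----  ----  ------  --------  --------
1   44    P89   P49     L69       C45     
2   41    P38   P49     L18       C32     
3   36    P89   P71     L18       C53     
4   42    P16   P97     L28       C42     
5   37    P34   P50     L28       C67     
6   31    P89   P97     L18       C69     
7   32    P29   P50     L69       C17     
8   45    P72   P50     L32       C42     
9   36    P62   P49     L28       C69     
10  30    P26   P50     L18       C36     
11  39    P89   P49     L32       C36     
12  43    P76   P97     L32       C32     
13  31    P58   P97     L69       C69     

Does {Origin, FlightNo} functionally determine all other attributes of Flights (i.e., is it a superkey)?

Yes

All 13 rows have distinct {Origin, FlightNo} values, so {Origin, FlightNo} → (all attributes) holds and {Origin, FlightNo} is a superkey.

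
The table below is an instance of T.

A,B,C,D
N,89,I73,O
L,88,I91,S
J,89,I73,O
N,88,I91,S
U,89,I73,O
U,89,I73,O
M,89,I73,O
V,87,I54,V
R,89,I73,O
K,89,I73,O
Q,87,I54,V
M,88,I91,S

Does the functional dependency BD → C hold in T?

(B=89, D=O): 7 rows → C = I73, I73, I73, I73, I73, I73, I73 ✓
(B=88, D=S): 3 rows → C = I91, I91, I91 ✓
(B=87, D=V): 2 rows → C = I54, I54 ✓
Every BD value is associated with a single C value, so BD → C holds.

Yes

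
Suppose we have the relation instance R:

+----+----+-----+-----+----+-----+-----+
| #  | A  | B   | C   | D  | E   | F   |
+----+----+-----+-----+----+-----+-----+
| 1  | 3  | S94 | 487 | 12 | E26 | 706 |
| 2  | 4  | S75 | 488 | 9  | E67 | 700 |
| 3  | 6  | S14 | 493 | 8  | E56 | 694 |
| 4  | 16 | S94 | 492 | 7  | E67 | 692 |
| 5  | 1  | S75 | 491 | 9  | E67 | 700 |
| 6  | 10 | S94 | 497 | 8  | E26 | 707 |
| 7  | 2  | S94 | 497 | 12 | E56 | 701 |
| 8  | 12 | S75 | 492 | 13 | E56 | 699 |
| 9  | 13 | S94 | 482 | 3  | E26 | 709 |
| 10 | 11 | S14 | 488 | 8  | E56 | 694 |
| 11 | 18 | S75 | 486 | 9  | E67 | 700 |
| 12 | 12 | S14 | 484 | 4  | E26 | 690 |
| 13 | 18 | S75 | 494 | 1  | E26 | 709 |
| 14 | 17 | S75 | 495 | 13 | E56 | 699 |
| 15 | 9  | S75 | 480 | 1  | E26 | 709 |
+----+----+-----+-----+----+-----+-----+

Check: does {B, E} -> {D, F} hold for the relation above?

No

(B=S94, E=E26): rows 1, 6, 9 → {D,F} takes values {(12, 706), (8, 707), (3, 709)} — violation
(B=S75, E=E67): rows 2, 5, 11 → {D,F} = (9, 700), (9, 700), (9, 700) ✓
(B=S14, E=E56): rows 3, 10 → {D,F} = (8, 694), (8, 694) ✓
(B=S94, E=E67): row 4 → {D,F} = (7, 692) ✓
(B=S94, E=E56): row 7 → {D,F} = (12, 701) ✓
(B=S75, E=E56): rows 8, 14 → {D,F} = (13, 699), (13, 699) ✓
(B=S14, E=E26): row 12 → {D,F} = (4, 690) ✓
(B=S75, E=E26): rows 13, 15 → {D,F} = (1, 709), (1, 709) ✓
Two rows agree on {B, E} but differ on {D, F}, so {B, E} -> {D, F} does not hold.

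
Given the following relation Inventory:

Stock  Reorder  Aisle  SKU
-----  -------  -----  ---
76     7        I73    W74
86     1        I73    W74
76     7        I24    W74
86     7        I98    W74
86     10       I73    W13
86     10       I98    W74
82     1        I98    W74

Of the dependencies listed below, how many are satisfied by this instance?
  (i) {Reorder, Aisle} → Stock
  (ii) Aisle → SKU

(i) {Reorder, Aisle} → Stock: every LHS value maps to a single RHS value — holds.
(ii) Aisle → SKU: Aisle=I73: 3 rows → SKU takes values {W74, W13} — violation — fails.
1 of the 2 dependencies holds.

1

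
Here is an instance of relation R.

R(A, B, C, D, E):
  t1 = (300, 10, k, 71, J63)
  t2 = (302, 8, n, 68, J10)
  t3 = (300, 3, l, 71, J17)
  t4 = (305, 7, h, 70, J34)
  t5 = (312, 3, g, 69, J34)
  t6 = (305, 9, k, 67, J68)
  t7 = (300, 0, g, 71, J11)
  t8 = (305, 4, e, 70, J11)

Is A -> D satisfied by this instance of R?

No

A=300: rows 1, 3, 7 → D = 71, 71, 71 ✓
A=302: row 2 → D = 68 ✓
A=305: rows 4, 6, 8 → D takes values {70, 67} — violation
A=312: row 5 → D = 69 ✓
Two rows agree on A but differ on D, so A -> D does not hold.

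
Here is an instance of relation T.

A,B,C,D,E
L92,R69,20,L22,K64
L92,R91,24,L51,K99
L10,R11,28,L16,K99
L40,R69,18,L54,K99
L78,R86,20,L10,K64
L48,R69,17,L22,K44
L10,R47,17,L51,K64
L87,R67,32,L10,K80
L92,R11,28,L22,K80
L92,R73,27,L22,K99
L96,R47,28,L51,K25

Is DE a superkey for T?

Yes

All 11 rows have distinct DE values, so DE → (all attributes) holds and DE is a superkey.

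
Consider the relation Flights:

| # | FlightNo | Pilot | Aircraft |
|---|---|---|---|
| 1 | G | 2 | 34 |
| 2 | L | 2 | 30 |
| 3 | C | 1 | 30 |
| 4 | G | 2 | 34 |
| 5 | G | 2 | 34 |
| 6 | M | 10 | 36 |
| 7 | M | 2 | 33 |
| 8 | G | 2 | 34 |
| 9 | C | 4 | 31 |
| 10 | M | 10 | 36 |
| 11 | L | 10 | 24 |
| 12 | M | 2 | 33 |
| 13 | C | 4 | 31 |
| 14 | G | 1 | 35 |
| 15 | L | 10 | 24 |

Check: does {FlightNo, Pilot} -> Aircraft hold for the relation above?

(FlightNo=G, Pilot=2): rows 1, 4, 5, 8 → Aircraft = 34, 34, 34, 34 ✓
(FlightNo=L, Pilot=2): row 2 → Aircraft = 30 ✓
(FlightNo=C, Pilot=1): row 3 → Aircraft = 30 ✓
(FlightNo=M, Pilot=10): rows 6, 10 → Aircraft = 36, 36 ✓
(FlightNo=M, Pilot=2): rows 7, 12 → Aircraft = 33, 33 ✓
(FlightNo=C, Pilot=4): rows 9, 13 → Aircraft = 31, 31 ✓
(FlightNo=L, Pilot=10): rows 11, 15 → Aircraft = 24, 24 ✓
(FlightNo=G, Pilot=1): row 14 → Aircraft = 35 ✓
Every {FlightNo, Pilot} value is associated with a single Aircraft value, so {FlightNo, Pilot} -> Aircraft holds.

Yes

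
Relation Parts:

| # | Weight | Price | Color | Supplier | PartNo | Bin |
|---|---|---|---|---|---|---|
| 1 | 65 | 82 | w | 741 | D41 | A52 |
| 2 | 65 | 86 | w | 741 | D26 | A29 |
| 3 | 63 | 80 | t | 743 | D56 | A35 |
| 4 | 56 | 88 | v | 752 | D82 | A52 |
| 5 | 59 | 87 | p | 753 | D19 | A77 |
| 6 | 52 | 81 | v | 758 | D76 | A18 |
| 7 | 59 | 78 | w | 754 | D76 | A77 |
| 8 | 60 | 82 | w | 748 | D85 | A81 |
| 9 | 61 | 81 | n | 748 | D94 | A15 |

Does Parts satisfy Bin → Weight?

No

Bin=A52: rows 1, 4 → Weight takes values {65, 56} — violation
Bin=A29: row 2 → Weight = 65 ✓
Bin=A35: row 3 → Weight = 63 ✓
Bin=A77: rows 5, 7 → Weight = 59, 59 ✓
Bin=A18: row 6 → Weight = 52 ✓
Bin=A81: row 8 → Weight = 60 ✓
Bin=A15: row 9 → Weight = 61 ✓
Two rows agree on Bin but differ on Weight, so Bin → Weight does not hold.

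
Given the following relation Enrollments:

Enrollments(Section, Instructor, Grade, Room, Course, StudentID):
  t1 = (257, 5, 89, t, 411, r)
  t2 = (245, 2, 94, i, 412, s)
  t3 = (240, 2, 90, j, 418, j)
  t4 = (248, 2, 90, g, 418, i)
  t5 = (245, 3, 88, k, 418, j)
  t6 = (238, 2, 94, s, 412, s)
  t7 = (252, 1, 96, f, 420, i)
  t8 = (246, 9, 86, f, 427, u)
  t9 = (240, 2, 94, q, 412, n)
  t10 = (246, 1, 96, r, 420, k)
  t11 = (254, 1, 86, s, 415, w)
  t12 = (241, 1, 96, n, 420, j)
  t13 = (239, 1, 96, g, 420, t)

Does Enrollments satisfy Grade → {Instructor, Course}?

No

Grade=89: row 1 → {Instructor,Course} = (5, 411) ✓
Grade=94: rows 2, 6, 9 → {Instructor,Course} = (2, 412), (2, 412), (2, 412) ✓
Grade=90: rows 3, 4 → {Instructor,Course} = (2, 418), (2, 418) ✓
Grade=88: row 5 → {Instructor,Course} = (3, 418) ✓
Grade=96: rows 7, 10, 12, 13 → {Instructor,Course} = (1, 420), (1, 420), (1, 420), (1, 420) ✓
Grade=86: rows 8, 11 → {Instructor,Course} takes values {(9, 427), (1, 415)} — violation
Two rows agree on Grade but differ on {Instructor, Course}, so Grade → {Instructor, Course} does not hold.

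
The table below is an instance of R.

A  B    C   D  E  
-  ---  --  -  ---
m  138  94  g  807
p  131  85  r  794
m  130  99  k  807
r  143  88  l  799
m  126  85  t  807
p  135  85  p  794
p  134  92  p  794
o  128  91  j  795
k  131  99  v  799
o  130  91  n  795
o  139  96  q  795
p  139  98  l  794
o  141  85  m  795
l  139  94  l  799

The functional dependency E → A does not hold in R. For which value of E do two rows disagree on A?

E=807: 3 rows → A = m, m, m ✓
E=794: 4 rows → A = p, p, p, p ✓
E=799: 3 rows → A takes values {r, k, l} — violation
E=795: 4 rows → A = o, o, o, o ✓
The only E value with inconsistent A is E=799.

799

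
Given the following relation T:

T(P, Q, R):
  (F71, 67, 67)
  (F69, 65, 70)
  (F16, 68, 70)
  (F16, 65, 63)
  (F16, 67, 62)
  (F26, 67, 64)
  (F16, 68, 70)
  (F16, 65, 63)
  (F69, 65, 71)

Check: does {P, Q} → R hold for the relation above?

(P=F71, Q=67): 1 row → R = 67 ✓
(P=F69, Q=65): 2 rows → R takes values {70, 71} — violation
(P=F16, Q=68): 2 rows → R = 70, 70 ✓
(P=F16, Q=65): 2 rows → R = 63, 63 ✓
(P=F16, Q=67): 1 row → R = 62 ✓
(P=F26, Q=67): 1 row → R = 64 ✓
Two rows agree on {P, Q} but differ on R, so {P, Q} → R does not hold.

No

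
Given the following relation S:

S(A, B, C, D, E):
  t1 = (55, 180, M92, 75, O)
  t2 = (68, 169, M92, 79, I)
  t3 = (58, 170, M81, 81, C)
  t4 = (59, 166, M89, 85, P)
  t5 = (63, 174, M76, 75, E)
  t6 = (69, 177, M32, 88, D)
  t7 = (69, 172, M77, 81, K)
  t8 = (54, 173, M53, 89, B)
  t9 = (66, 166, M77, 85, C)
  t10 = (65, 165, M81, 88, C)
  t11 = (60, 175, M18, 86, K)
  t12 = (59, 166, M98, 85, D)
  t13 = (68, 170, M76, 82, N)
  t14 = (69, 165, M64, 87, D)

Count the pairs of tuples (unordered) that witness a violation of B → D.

B=170: violating pairs (3,13) — 1 pair.
B=166: all 3 rows agree on D — 0 pairs.
B=165: violating pairs (10,14) — 1 pair.

2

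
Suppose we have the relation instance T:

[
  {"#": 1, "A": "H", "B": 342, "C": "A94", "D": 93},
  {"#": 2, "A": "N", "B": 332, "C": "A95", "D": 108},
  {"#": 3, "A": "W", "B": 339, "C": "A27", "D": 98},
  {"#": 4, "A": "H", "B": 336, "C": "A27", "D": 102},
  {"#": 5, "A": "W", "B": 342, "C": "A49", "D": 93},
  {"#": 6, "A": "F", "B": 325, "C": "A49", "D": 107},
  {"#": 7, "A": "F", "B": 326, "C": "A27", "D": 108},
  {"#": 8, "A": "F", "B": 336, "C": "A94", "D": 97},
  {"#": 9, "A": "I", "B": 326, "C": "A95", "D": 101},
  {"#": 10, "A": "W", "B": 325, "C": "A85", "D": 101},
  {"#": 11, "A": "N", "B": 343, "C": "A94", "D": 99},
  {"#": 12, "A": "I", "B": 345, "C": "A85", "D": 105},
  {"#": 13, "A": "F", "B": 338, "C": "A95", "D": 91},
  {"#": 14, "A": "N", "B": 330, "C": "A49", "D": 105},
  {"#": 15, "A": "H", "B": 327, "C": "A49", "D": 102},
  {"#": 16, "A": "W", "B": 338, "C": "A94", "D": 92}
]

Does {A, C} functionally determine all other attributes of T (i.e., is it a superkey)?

Yes

All 16 rows have distinct {A, C} values, so {A, C} → (all attributes) holds and {A, C} is a superkey.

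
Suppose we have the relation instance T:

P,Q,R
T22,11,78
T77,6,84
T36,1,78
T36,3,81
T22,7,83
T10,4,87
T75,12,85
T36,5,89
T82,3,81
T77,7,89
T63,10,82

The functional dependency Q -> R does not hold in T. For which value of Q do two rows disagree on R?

7

Q=11: 1 row → R = 78 ✓
Q=6: 1 row → R = 84 ✓
Q=1: 1 row → R = 78 ✓
Q=3: 2 rows → R = 81, 81 ✓
Q=7: 2 rows → R takes values {83, 89} — violation
Q=4: 1 row → R = 87 ✓
Q=12: 1 row → R = 85 ✓
Q=5: 1 row → R = 89 ✓
Q=10: 1 row → R = 82 ✓
The only Q value with inconsistent R is Q=7.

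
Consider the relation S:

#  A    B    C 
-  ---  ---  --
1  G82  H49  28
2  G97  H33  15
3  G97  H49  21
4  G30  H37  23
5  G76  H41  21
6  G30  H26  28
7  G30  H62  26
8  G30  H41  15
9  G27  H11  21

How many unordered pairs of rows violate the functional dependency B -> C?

B=H49: violating pairs (1,3) — 1 pair.
B=H41: violating pairs (5,8) — 1 pair.

2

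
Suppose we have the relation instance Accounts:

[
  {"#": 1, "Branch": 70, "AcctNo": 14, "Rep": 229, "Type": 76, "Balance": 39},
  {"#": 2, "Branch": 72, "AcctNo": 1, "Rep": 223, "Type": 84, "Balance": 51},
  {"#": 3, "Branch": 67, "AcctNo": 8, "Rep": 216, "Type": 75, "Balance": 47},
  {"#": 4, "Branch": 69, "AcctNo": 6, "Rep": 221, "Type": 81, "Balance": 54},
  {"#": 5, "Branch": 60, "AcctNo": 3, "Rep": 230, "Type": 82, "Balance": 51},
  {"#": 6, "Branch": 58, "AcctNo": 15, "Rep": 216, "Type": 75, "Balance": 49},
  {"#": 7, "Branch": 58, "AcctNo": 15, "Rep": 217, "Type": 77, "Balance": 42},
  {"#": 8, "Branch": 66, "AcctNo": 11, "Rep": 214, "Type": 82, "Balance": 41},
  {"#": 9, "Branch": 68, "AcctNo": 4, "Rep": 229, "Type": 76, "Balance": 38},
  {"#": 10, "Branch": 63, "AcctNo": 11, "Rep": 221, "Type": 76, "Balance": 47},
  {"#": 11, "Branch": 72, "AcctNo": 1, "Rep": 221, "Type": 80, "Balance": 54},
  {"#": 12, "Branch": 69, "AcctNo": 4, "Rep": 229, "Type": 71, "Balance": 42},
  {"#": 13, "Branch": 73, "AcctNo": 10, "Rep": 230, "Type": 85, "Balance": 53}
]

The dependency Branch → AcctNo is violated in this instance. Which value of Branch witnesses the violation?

69

Branch=70: row 1 → AcctNo = 14 ✓
Branch=72: rows 2, 11 → AcctNo = 1, 1 ✓
Branch=67: row 3 → AcctNo = 8 ✓
Branch=69: rows 4, 12 → AcctNo takes values {6, 4} — violation
Branch=60: row 5 → AcctNo = 3 ✓
Branch=58: rows 6, 7 → AcctNo = 15, 15 ✓
Branch=66: row 8 → AcctNo = 11 ✓
Branch=68: row 9 → AcctNo = 4 ✓
Branch=63: row 10 → AcctNo = 11 ✓
Branch=73: row 13 → AcctNo = 10 ✓
The only Branch value with inconsistent AcctNo is Branch=69.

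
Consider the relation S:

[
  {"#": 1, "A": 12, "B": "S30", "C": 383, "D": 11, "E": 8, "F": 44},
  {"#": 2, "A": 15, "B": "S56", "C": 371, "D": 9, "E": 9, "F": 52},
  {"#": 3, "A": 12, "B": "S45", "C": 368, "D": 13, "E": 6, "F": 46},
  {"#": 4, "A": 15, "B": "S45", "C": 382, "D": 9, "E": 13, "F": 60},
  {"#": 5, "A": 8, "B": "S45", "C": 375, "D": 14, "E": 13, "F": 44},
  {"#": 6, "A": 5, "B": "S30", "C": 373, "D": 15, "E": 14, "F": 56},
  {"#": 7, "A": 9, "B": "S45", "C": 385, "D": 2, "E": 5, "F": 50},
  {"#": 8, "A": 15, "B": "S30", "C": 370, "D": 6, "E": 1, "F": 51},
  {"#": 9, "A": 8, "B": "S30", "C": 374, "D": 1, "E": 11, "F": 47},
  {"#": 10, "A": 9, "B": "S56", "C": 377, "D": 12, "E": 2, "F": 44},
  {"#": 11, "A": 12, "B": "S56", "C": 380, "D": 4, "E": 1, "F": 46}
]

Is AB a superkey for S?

All 11 rows have distinct AB values, so AB → (all attributes) holds and AB is a superkey.

Yes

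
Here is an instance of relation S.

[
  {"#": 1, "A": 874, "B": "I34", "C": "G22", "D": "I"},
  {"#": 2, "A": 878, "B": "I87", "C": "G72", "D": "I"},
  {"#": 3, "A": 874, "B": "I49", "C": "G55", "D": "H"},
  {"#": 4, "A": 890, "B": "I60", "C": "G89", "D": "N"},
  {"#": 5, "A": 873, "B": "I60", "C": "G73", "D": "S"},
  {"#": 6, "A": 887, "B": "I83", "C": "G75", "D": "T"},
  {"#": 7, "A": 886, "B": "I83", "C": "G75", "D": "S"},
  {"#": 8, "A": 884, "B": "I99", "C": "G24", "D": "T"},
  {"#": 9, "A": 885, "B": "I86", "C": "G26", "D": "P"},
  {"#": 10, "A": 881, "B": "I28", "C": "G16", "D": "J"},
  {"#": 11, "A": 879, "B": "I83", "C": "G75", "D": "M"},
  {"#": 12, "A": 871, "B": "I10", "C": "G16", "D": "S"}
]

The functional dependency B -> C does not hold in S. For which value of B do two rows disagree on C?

B=I34: row 1 → C = G22 ✓
B=I87: row 2 → C = G72 ✓
B=I49: row 3 → C = G55 ✓
B=I60: rows 4, 5 → C takes values {G89, G73} — violation
B=I83: rows 6, 7, 11 → C = G75, G75, G75 ✓
B=I99: row 8 → C = G24 ✓
B=I86: row 9 → C = G26 ✓
B=I28: row 10 → C = G16 ✓
B=I10: row 12 → C = G16 ✓
The only B value with inconsistent C is B=I60.

I60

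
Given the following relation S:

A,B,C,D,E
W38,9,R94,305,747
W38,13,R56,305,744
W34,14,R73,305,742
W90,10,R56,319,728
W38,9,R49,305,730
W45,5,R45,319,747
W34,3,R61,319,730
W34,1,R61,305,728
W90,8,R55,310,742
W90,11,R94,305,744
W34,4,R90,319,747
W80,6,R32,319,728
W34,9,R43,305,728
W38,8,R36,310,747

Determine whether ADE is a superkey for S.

Two distinct rows share (A=W34, D=305, E=728), so ADE does not determine every attribute — not a superkey.

No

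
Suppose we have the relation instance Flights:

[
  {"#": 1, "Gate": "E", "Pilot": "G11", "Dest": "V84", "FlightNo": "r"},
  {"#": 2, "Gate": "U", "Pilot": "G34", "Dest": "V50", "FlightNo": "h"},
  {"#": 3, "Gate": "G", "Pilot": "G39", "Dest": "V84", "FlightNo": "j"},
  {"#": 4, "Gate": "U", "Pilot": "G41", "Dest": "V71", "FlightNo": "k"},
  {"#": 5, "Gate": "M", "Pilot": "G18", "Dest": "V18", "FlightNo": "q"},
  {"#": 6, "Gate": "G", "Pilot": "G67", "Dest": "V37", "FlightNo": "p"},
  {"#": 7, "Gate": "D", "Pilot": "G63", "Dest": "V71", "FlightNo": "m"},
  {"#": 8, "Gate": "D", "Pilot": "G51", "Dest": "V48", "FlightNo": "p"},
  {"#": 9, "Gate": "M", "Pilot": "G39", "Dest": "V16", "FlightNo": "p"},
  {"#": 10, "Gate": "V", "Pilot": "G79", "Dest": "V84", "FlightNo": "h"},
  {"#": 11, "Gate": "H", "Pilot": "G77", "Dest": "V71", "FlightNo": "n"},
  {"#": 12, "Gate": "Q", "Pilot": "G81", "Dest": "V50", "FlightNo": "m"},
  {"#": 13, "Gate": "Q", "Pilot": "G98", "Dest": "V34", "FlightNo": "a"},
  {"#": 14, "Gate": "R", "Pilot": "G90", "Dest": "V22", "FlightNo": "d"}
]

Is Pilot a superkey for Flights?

Rows 3 and 9 have the same Pilot value Pilot=G39 but are distinct tuples, so Pilot does not determine every attribute — not a superkey.

No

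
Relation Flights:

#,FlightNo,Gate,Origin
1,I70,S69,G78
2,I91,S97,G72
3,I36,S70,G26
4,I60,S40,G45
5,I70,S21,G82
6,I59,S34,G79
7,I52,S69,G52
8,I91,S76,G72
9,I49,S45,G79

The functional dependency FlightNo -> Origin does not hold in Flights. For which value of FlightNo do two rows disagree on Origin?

I70

FlightNo=I70: rows 1, 5 → Origin takes values {G78, G82} — violation
FlightNo=I91: rows 2, 8 → Origin = G72, G72 ✓
FlightNo=I36: row 3 → Origin = G26 ✓
FlightNo=I60: row 4 → Origin = G45 ✓
FlightNo=I59: row 6 → Origin = G79 ✓
FlightNo=I52: row 7 → Origin = G52 ✓
FlightNo=I49: row 9 → Origin = G79 ✓
The only FlightNo value with inconsistent Origin is FlightNo=I70.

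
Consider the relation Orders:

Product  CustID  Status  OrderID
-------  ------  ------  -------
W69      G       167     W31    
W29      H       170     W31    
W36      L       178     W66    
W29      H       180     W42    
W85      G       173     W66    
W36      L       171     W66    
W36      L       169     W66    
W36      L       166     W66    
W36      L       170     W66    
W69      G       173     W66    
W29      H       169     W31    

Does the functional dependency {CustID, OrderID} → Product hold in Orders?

(CustID=G, OrderID=W31): 1 row → Product = W69 ✓
(CustID=H, OrderID=W31): 2 rows → Product = W29, W29 ✓
(CustID=L, OrderID=W66): 5 rows → Product = W36, W36, W36, W36, W36 ✓
(CustID=H, OrderID=W42): 1 row → Product = W29 ✓
(CustID=G, OrderID=W66): 2 rows → Product takes values {W85, W69} — violation
Two rows agree on {CustID, OrderID} but differ on Product, so {CustID, OrderID} → Product does not hold.

No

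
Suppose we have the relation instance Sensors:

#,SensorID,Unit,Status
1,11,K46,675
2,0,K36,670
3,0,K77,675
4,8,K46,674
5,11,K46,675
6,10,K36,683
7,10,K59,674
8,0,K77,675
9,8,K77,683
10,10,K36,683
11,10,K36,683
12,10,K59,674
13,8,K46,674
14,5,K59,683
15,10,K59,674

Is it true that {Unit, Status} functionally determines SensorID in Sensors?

(Unit=K46, Status=675): rows 1, 5 → SensorID = 11, 11 ✓
(Unit=K36, Status=670): row 2 → SensorID = 0 ✓
(Unit=K77, Status=675): rows 3, 8 → SensorID = 0, 0 ✓
(Unit=K46, Status=674): rows 4, 13 → SensorID = 8, 8 ✓
(Unit=K36, Status=683): rows 6, 10, 11 → SensorID = 10, 10, 10 ✓
(Unit=K59, Status=674): rows 7, 12, 15 → SensorID = 10, 10, 10 ✓
(Unit=K77, Status=683): row 9 → SensorID = 8 ✓
(Unit=K59, Status=683): row 14 → SensorID = 5 ✓
Every {Unit, Status} value is associated with a single SensorID value, so {Unit, Status} → SensorID holds.

Yes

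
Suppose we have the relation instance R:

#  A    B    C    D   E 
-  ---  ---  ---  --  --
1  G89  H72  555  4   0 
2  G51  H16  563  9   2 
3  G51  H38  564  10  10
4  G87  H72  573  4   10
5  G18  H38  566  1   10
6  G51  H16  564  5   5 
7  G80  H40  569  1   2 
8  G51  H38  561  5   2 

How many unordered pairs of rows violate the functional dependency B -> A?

B=H72: violating pairs (1,4) — 1 pair.
B=H16: all 2 rows agree on A — 0 pairs.
B=H38: violating pairs (3,5), (5,8) — 2 pairs.

3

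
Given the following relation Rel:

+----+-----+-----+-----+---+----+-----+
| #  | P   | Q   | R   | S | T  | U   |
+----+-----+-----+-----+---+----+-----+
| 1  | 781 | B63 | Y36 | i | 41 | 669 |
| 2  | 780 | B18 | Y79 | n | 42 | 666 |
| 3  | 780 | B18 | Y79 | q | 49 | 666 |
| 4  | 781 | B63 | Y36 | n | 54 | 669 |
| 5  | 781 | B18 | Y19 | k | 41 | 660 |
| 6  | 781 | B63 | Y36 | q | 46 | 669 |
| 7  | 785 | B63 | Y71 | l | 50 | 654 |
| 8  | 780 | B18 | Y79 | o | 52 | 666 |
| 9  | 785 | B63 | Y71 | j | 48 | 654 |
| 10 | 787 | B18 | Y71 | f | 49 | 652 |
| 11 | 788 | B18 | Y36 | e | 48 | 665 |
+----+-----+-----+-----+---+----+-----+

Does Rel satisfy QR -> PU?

Yes

(Q=B63, R=Y36): rows 1, 4, 6 → {P,U} = (781, 669), (781, 669), (781, 669) ✓
(Q=B18, R=Y79): rows 2, 3, 8 → {P,U} = (780, 666), (780, 666), (780, 666) ✓
(Q=B18, R=Y19): row 5 → {P,U} = (781, 660) ✓
(Q=B63, R=Y71): rows 7, 9 → {P,U} = (785, 654), (785, 654) ✓
(Q=B18, R=Y71): row 10 → {P,U} = (787, 652) ✓
(Q=B18, R=Y36): row 11 → {P,U} = (788, 665) ✓
Every QR value is associated with a single PU value, so QR -> PU holds.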